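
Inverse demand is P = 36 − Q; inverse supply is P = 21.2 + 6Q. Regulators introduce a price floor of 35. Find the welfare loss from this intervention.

Competitive equilibrium: 36 − Q = 21.2 + 6Q → Q* = 2.1143, P* = 33.8857.
At the floor P = 35, quantity demanded = (36 − 35)/1 = 1.
Sellers' marginal cost at Q' = 1: 21.2 + 6·1 = 27.2.
ΔQ = 2.1143 − 1 = 1.1143; wedge = 35 − 27.2 = 7.8.
DWL = ½ × 1.1143 × 7.8 = 4.35.

4.35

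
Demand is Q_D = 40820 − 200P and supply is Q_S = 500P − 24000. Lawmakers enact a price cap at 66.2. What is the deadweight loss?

In inverse form: demand P = 204.1 − 0.005Q, supply P = 48 + 0.002Q.
Competitive equilibrium: 204.1 − 0.005Q = 48 + 0.002Q → Q* = 22300, P* = 92.6.
At the ceiling P = 66.2, quantity supplied = (66.2 − 48)/0.002 = 9100.
Willingness to pay at Q' = 9100: 204.1 − 0.005·9100 = 158.6.
ΔQ = 22300 − 9100 = 13200; wedge = 158.6 − 66.2 = 92.4.
Deadweight loss = ½ × 13200 × 92.4 = 609840.

609840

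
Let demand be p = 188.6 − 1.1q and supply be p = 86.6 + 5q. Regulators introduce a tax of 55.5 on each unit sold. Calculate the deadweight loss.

252.48

Competitive equilibrium: 188.6 − 1.1q = 86.6 + 5q → q* = 16.7213, p* = 170.2066.
With the tax, the buyer price exceeds the seller price by 55.5: (188.6 − 1.1q) − (86.6 + 5q) = 55.5 → q' = 7.623.
Δq = 16.7213 − 7.623 = 9.0983; the wedge equals the tax, 55.5.
Deadweight loss = ½ × 9.0983 × 55.5 = 252.48.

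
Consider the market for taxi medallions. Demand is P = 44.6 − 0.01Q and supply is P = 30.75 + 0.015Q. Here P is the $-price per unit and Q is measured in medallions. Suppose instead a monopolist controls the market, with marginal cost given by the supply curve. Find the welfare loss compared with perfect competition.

Competitive equilibrium: 44.6 − 0.01Q = 30.75 + 0.015Q → Q* = 554, P* = 39.06.
Marginal revenue: MR = 44.6 − 0.02Q. Set MR = MC: 44.6 − 0.02Q = 30.75 + 0.015Q → Q_m = 395.7143.
Price P_m = 44.6 − 0.01·395.7143 = 40.6429; MC(Q_m) = 30.75 + 0.015·395.7143 = 36.6857.
Competitive Q* = 554, so ΔQ = 158.2857; wedge = 40.6429 − 36.6857 = 3.9572.
DWL = ½ × 158.2857 × 3.9572 = $313.18.

$313.18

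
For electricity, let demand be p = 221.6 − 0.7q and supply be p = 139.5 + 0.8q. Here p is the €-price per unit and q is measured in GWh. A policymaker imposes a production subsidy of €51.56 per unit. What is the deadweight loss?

Competitive equilibrium: 221.6 − 0.7q = 139.5 + 0.8q → q* = 54.73333, p* = 183.28667.
The subsidy lowers effective supply by 51.56: p = 87.94 + 0.8q.
New quantity: 221.6 − 0.7q = 87.94 + 0.8q → q' = 89.10667.
Overproduction Δq = 89.10667 − 54.73333 = 34.37334; wedge = subsidy = 51.56.
DWL = ½ × 34.37334 × 51.56 = €886.14.

€886.14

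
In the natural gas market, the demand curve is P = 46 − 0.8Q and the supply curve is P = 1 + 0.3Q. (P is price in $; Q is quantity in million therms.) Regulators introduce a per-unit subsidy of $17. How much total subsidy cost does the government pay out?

$958.18 million

Competitive equilibrium: 46 − 0.8Q = 1 + 0.3Q → Q* = 40.9091, P* = 13.2727.
The subsidy lowers effective supply by 17: P = 0.3Q − 16.
New quantity: 46 − 0.8Q = 0.3Q − 16 → Q' = 56.3636.
Total subsidy cost = 17 × 56.3636 = $958.18 million.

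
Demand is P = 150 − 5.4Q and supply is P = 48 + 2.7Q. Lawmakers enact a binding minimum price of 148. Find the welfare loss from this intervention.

605

Competitive equilibrium: 150 − 5.4Q = 48 + 2.7Q → Q* = 12.5926, P* = 82.
At the floor P = 148, quantity demanded = (150 − 148)/5.4 = 0.3704.
Sellers' marginal cost at Q' = 0.3704: 48 + 2.7·0.3704 = 49.0001.
ΔQ = 12.5926 − 0.3704 = 12.2222; wedge = 148 − 49.0001 = 98.9999.
Welfare loss = ½ × 12.2222 × 98.9999 = 605.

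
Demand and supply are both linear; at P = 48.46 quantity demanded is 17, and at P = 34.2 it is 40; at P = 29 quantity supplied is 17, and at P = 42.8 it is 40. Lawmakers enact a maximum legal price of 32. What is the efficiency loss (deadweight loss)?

Demand slope = (34.2 − 48.46)/(40 − 17) = −0.62, so P = 59 − 0.62Q.
Supply slope = (42.8 − 29)/(40 − 17) = 0.6, so P = 18.8 + 0.6Q.
Competitive equilibrium: 59 − 0.62Q = 18.8 + 0.6Q → Q* = 32.9508, P* = 38.5705.
At the ceiling P = 32, quantity supplied = (32 − 18.8)/0.6 = 22.
Willingness to pay at Q' = 22: 59 − 0.62·22 = 45.36.
ΔQ = 32.9508 − 22 = 10.9508; wedge = 45.36 − 32 = 13.36.
DWL = ½ × 10.9508 × 13.36 = 73.15.

73.15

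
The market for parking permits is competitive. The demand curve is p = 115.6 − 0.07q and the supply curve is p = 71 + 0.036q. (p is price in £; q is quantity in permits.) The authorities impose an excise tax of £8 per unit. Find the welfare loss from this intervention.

£301.89

Competitive equilibrium: 115.6 − 0.07q = 71 + 0.036q → q* = 420.7547, p* = 86.1472.
With the tax, the buyer price exceeds the seller price by 8: (115.6 − 0.07q) − (71 + 0.036q) = 8 → q' = 345.283.
Δq = 420.7547 − 345.283 = 75.4717; the wedge equals the tax, 8.
Deadweight loss = ½ × 75.4717 × 8 = £301.89.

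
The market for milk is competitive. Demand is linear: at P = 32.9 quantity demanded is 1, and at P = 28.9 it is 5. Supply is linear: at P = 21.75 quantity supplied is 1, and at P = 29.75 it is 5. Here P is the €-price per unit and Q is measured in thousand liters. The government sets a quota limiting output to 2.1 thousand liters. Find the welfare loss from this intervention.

Demand slope = (28.9 − 32.9)/(5 − 1) = −1, so P = 33.9 − Q.
Supply slope = (29.75 − 21.75)/(5 − 1) = 2, so P = 19.75 + 2Q.
Competitive equilibrium: 33.9 − Q = 19.75 + 2Q → Q* = 4.7167, P* = 29.1833.
At Q = 2.1: demand price = 33.9 − 1·2.1 = 31.8; supply price = 19.75 + 2·2.1 = 23.95.
ΔQ = 4.7167 − 2.1 = 2.6167; wedge = 31.8 − 23.95 = 7.85.
Deadweight loss = ½ × 2.6167 × 7.85 = €10.27 thousand.

€10.27 thousand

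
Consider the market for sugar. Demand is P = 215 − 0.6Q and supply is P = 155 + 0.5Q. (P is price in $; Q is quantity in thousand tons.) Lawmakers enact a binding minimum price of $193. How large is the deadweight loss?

Competitive equilibrium: 215 − 0.6Q = 155 + 0.5Q → Q* = 54.5455, P* = 182.2727.
At the floor P = 193, quantity demanded = (215 − 193)/0.6 = 36.6667.
Sellers' marginal cost at Q' = 36.6667: 155 + 0.5·36.6667 = 173.3334.
ΔQ = 54.5455 − 36.6667 = 17.8788; wedge = 193 − 173.3334 = 19.6666.
The triangle = ½ × 17.8788 × 19.6666 = $175.81 thousand.

$175.81 thousand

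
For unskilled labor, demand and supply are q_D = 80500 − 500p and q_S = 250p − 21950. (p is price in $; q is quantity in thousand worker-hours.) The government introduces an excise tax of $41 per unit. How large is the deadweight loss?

$140083.33 thousand

In inverse form: demand p = 161 − 0.002q, supply p = 87.8 + 0.004q.
Competitive equilibrium: 161 − 0.002q = 87.8 + 0.004q → q* = 12200, p* = 136.6.
With the tax, the buyer price exceeds the seller price by 41: (161 − 0.002q) − (87.8 + 0.004q) = 41 → q' = 5366.6667.
Δq = 12200 − 5366.6667 = 6833.3333; the wedge equals the tax, 41.
Deadweight loss = ½ × 6833.3333 × 41 = $140083.33 thousand.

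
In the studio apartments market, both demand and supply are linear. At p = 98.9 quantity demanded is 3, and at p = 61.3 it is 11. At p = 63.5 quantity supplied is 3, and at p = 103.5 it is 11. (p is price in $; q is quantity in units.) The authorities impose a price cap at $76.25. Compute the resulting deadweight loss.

$5.86

Demand slope = (61.3 − 98.9)/(11 − 3) = −4.7, so p = 113 − 4.7q.
Supply slope = (103.5 − 63.5)/(11 − 3) = 5, so p = 48.5 + 5q.
Competitive equilibrium: 113 − 4.7q = 48.5 + 5q → q* = 6.6495, p* = 81.7474.
At the ceiling p = 76.25, quantity supplied = (76.25 − 48.5)/5 = 5.55.
Willingness to pay at q' = 5.55: 113 − 4.7·5.55 = 86.915.
Δq = 6.6495 − 5.55 = 1.0995; wedge = 86.915 − 76.25 = 10.665.
The triangle = ½ × 1.0995 × 10.665 = $5.86.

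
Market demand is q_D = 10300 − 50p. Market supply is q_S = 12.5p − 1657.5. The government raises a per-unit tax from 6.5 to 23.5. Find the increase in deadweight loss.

In inverse form: demand p = 206 − 0.02q, supply p = 132.6 + 0.08q.
Competitive equilibrium: 206 − 0.02q = 132.6 + 0.08q → q* = 734, p* = 191.32.
For a per-unit tax t: Δq = t/0.1, so DWL = ½·t·(t/0.1) = t²/0.2.
At t = 6.5: DWL = 211.25. At t = 23.5: DWL = 2761.25.
Increase = 2761.25 − 211.25 = 2550.

2550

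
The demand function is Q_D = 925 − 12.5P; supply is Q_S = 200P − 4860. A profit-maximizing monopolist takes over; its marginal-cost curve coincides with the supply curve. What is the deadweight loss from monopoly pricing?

3415.67

In inverse form: demand P = 74 − 0.08Q, supply P = 24.3 + 0.005Q.
Competitive equilibrium: 74 − 0.08Q = 24.3 + 0.005Q → Q* = 584.70588, P* = 27.22353.
Marginal revenue: MR = 74 − 0.16Q. Set MR = MC: 74 − 0.16Q = 24.3 + 0.005Q → Q_m = 301.21212.
Price P_m = 74 − 0.08·301.21212 = 49.90303; MC(Q_m) = 24.3 + 0.005·301.21212 = 25.80606.
Competitive Q* = 584.70588, so ΔQ = 283.49376; wedge = 49.90303 − 25.80606 = 24.09697.
The triangle = ½ × 283.49376 × 24.09697 = 3415.67.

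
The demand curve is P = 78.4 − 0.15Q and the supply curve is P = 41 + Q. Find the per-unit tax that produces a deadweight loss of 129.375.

Competitive equilibrium: 78.4 − 0.15Q = 41 + Q → Q* = 32.5217, P* = 73.5217.
A tax t gives ΔQ = t/1.15 and wedge t, so DWL = t²/2.3.
t²/2.3 = 129.375 → t² = 297.5625 → t = 17.25.

17.25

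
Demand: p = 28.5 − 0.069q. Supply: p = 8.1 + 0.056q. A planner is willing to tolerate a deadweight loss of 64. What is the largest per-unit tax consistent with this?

4

Competitive equilibrium: 28.5 − 0.069q = 8.1 + 0.056q → q* = 163.2, p* = 17.2392.
A tax t gives Δq = t/0.125 and wedge t, so DWL = t²/0.25.
t²/0.25 = 64 → t² = 16 → t = 4.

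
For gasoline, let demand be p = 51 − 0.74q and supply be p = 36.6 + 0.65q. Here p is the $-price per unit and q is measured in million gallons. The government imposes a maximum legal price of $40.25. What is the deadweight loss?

Competitive equilibrium: 51 − 0.74q = 36.6 + 0.65q → q* = 10.3597, p* = 43.3338.
At the ceiling p = 40.25, quantity supplied = (40.25 − 36.6)/0.65 = 5.6154.
Willingness to pay at q' = 5.6154: 51 − 0.74·5.6154 = 46.8446.
Δq = 10.3597 − 5.6154 = 4.7443; wedge = 46.8446 − 40.25 = 6.5946.
The triangle = ½ × 4.7443 × 6.5946 = $15.64 million.

$15.64 million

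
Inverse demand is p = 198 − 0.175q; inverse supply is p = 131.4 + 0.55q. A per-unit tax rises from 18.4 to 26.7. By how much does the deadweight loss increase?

258.16

Competitive equilibrium: 198 − 0.175q = 131.4 + 0.55q → q* = 91.8621, p* = 181.9241.
For a per-unit tax t: Δq = t/0.725, so DWL = ½·t·(t/0.725) = t²/1.45.
At t = 18.4: DWL = 233.49. At t = 26.7: DWL = 491.648.
Increase = 491.648 − 233.49 = 258.16.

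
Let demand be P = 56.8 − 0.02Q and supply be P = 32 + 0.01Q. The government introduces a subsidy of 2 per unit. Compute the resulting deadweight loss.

Competitive equilibrium: 56.8 − 0.02Q = 32 + 0.01Q → Q* = 826.6667, P* = 40.2667.
The subsidy lowers effective supply by 2: P = 30 + 0.01Q.
New quantity: 56.8 − 0.02Q = 30 + 0.01Q → Q' = 893.3333.
Overproduction ΔQ = 893.3333 − 826.6667 = 66.6666; wedge = subsidy = 2.
DWL = ½ × 66.6666 × 2 = 66.67.

66.67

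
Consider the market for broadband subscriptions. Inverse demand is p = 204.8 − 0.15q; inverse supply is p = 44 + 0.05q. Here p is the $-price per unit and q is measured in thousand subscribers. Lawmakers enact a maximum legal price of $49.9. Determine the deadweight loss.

Competitive equilibrium: 204.8 − 0.15q = 44 + 0.05q → q* = 804, p* = 84.2.
At the ceiling p = 49.9, quantity supplied = (49.9 − 44)/0.05 = 118.
Willingness to pay at q' = 118: 204.8 − 0.15·118 = 187.1.
Δq = 804 − 118 = 686; wedge = 187.1 − 49.9 = 137.2.
DWL = ½ × 686 × 137.2 = $47059.60 thousand.

$47059.60 thousand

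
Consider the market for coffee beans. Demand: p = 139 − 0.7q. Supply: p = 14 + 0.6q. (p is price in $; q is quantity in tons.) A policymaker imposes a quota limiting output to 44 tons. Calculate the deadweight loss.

$1768.02

Competitive equilibrium: 139 − 0.7q = 14 + 0.6q → q* = 96.15385, p* = 71.69231.
At q = 44: demand price = 139 − 0.7·44 = 108.2; supply price = 14 + 0.6·44 = 40.4.
Δq = 96.15385 − 44 = 52.15385; wedge = 108.2 − 40.4 = 67.8.
DWL = ½ × 52.15385 × 67.8 = $1768.02.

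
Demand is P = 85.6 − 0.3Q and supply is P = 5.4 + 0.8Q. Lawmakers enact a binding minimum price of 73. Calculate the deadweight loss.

Competitive equilibrium: 85.6 − 0.3Q = 5.4 + 0.8Q → Q* = 72.9091, P* = 63.7273.
At the floor P = 73, quantity demanded = (85.6 − 73)/0.3 = 42.
Sellers' marginal cost at Q' = 42: 5.4 + 0.8·42 = 39.
ΔQ = 72.9091 − 42 = 30.9091; wedge = 73 − 39 = 34.
Deadweight loss = ½ × 30.9091 × 34 = 525.45.

525.45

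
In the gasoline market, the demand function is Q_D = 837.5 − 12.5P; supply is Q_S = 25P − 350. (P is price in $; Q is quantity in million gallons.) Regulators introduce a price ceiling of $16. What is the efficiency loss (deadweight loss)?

In inverse form: demand P = 67 − 0.08Q, supply P = 14 + 0.04Q.
Competitive equilibrium: 67 − 0.08Q = 14 + 0.04Q → Q* = 441.6667, P* = 31.6667.
At the ceiling P = 16, quantity supplied = (16 − 14)/0.04 = 50.
Willingness to pay at Q' = 50: 67 − 0.08·50 = 63.
ΔQ = 441.6667 − 50 = 391.6667; wedge = 63 − 16 = 47.
Deadweight loss = ½ × 391.6667 × 47 = $9204.17 million.

$9204.17 million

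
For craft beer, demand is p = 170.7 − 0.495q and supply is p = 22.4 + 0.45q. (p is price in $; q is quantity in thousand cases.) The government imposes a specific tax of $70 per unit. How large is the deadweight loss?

$2592.59 thousand

Competitive equilibrium: 170.7 − 0.495q = 22.4 + 0.45q → q* = 156.9312, p* = 93.019.
With the tax, the buyer price exceeds the seller price by 70: (170.7 − 0.495q) − (22.4 + 0.45q) = 70 → q' = 82.8571.
Δq = 156.9312 − 82.8571 = 74.0741; the wedge equals the tax, 70.
DWL = ½ × 74.0741 × 70 = $2592.59 thousand.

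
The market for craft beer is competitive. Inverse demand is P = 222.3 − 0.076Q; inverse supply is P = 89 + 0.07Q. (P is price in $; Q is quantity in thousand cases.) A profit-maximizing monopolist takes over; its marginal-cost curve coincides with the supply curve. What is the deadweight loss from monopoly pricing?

Competitive equilibrium: 222.3 − 0.076Q = 89 + 0.07Q → Q* = 913.0137, P* = 152.91096.
Marginal revenue: MR = 222.3 − 0.152Q. Set MR = MC: 222.3 − 0.152Q = 89 + 0.07Q → Q_m = 600.45045.
Price P_m = 222.3 − 0.076·600.45045 = 176.66577; MC(Q_m) = 89 + 0.07·600.45045 = 131.03153.
Competitive Q* = 913.0137, so ΔQ = 312.56325; wedge = 176.66577 − 131.03153 = 45.63424.
Welfare loss = ½ × 312.56325 × 45.63424 = $7131.79 thousand.

$7131.79 thousand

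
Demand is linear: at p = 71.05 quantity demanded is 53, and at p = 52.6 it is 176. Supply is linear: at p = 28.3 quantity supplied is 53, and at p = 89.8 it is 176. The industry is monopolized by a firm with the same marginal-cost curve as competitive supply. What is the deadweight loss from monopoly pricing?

Demand slope = (52.6 − 71.05)/(176 − 53) = −0.15, so p = 79 − 0.15q.
Supply slope = (89.8 − 28.3)/(176 − 53) = 0.5, so p = 1.8 + 0.5q.
Competitive equilibrium: 79 − 0.15q = 1.8 + 0.5q → q* = 118.7692, p* = 61.1846.
Marginal revenue: MR = 79 − 0.3q. Set MR = MC: 79 − 0.3q = 1.8 + 0.5q → q_m = 96.5.
Price p_m = 79 − 0.15·96.5 = 64.525; MC(q_m) = 1.8 + 0.5·96.5 = 50.05.
Competitive q* = 118.7692, so Δq = 22.2692; wedge = 64.525 − 50.05 = 14.475.
DWL = ½ × 22.2692 × 14.475 = 161.17.

161.17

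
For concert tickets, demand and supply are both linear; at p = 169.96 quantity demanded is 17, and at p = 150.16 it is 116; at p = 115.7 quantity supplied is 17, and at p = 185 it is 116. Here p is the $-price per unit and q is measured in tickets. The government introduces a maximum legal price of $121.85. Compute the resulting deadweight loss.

Demand slope = (150.16 − 169.96)/(116 − 17) = −0.2, so p = 173.36 − 0.2q.
Supply slope = (185 − 115.7)/(116 − 17) = 0.7, so p = 103.8 + 0.7q.
Competitive equilibrium: 173.36 − 0.2q = 103.8 + 0.7q → q* = 77.2889, p* = 157.9022.
At the ceiling p = 121.85, quantity supplied = (121.85 − 103.8)/0.7 = 25.7857.
Willingness to pay at q' = 25.7857: 173.36 − 0.2·25.7857 = 168.2029.
Δq = 77.2889 − 25.7857 = 51.5032; wedge = 168.2029 − 121.85 = 46.3529.
Deadweight loss = ½ × 51.5032 × 46.3529 = $1193.66.

$1193.66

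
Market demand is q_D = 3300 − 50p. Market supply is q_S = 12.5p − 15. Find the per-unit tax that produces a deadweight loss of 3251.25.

25.5

In inverse form: demand p = 66 − 0.02q, supply p = 1.2 + 0.08q.
Competitive equilibrium: 66 − 0.02q = 1.2 + 0.08q → q* = 648, p* = 53.04.
A tax t gives Δq = t/0.1 and wedge t, so DWL = t²/0.2.
t²/0.2 = 3251.25 → t² = 650.25 → t = 25.5.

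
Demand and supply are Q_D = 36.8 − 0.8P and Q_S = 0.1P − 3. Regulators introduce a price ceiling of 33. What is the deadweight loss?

In inverse form: demand P = 46 − 1.25Q, supply P = 30 + 10Q.
Competitive equilibrium: 46 − 1.25Q = 30 + 10Q → Q* = 1.4222, P* = 44.2222.
At the ceiling P = 33, quantity supplied = (33 − 30)/10 = 0.3.
Willingness to pay at Q' = 0.3: 46 − 1.25·0.3 = 45.625.
ΔQ = 1.4222 − 0.3 = 1.1222; wedge = 45.625 − 33 = 12.625.
DWL = ½ × 1.1222 × 12.625 = 7.08.

7.08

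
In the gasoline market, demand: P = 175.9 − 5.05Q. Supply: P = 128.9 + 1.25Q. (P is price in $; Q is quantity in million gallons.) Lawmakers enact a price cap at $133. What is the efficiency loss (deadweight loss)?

Competitive equilibrium: 175.9 − 5.05Q = 128.9 + 1.25Q → Q* = 7.4603, P* = 138.2254.
At the ceiling P = 133, quantity supplied = (133 − 128.9)/1.25 = 3.28.
Willingness to pay at Q' = 3.28: 175.9 − 5.05·3.28 = 159.336.
ΔQ = 7.4603 − 3.28 = 4.1803; wedge = 159.336 − 133 = 26.336.
DWL = ½ × 4.1803 × 26.336 = $55.05 million.

$55.05 million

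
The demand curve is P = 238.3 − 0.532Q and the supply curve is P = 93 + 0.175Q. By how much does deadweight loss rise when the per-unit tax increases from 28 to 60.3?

Competitive equilibrium: 238.3 − 0.532Q = 93 + 0.175Q → Q* = 205.5163, P* = 128.9653.
For a per-unit tax t: ΔQ = t/0.707, so DWL = ½·t·(t/0.707) = t²/1.414.
At t = 28: DWL = 554.455. At t = 60.3: DWL = 2571.492.
Increase = 2571.492 − 554.455 = 2017.04.

2017.04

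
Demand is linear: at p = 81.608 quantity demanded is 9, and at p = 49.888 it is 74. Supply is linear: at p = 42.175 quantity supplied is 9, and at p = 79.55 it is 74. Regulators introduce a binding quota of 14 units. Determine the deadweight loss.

Demand slope = (49.888 − 81.608)/(74 − 9) = −0.488, so p = 86 − 0.488q.
Supply slope = (79.55 − 42.175)/(74 − 9) = 0.575, so p = 37 + 0.575q.
Competitive equilibrium: 86 − 0.488q = 37 + 0.575q → q* = 46.09595, p* = 63.50517.
At q = 14: demand price = 86 − 0.488·14 = 79.168; supply price = 37 + 0.575·14 = 45.05.
Δq = 46.09595 − 14 = 32.09595; wedge = 79.168 − 45.05 = 34.118.
DWL = ½ × 32.09595 × 34.118 = 547.52.

547.52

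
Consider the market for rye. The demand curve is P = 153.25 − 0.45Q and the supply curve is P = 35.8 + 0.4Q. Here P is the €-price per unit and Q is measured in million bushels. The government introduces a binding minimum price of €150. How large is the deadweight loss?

Competitive equilibrium: 153.25 − 0.45Q = 35.8 + 0.4Q → Q* = 138.1765, P* = 91.0706.
At the floor P = 150, quantity demanded = (153.25 − 150)/0.45 = 7.2222.
Sellers' marginal cost at Q' = 7.2222: 35.8 + 0.4·7.2222 = 38.6889.
ΔQ = 138.1765 − 7.2222 = 130.9543; wedge = 150 − 38.6889 = 111.3111.
DWL = ½ × 130.9543 × 111.3111 = €7288.33 million.

€7288.33 million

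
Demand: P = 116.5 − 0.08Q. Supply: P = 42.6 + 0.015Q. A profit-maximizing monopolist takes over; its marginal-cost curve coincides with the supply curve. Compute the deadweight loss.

6006.74

Competitive equilibrium: 116.5 − 0.08Q = 42.6 + 0.015Q → Q* = 777.89474, P* = 54.26842.
Marginal revenue: MR = 116.5 − 0.16Q. Set MR = MC: 116.5 − 0.16Q = 42.6 + 0.015Q → Q_m = 422.28571.
Price P_m = 116.5 − 0.08·422.28571 = 82.71714; MC(Q_m) = 42.6 + 0.015·422.28571 = 48.93429.
Competitive Q* = 777.89474, so ΔQ = 355.60903; wedge = 82.71714 − 48.93429 = 33.78285.
Welfare loss = ½ × 355.60903 × 33.78285 = 6006.74.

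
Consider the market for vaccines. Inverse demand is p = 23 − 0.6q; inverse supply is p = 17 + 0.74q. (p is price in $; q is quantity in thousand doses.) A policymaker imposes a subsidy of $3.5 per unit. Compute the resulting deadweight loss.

$4.57 thousand

Competitive equilibrium: 23 − 0.6q = 17 + 0.74q → q* = 4.4776, p* = 20.3134.
The subsidy lowers effective supply by 3.5: p = 13.5 + 0.74q.
New quantity: 23 − 0.6q = 13.5 + 0.74q → q' = 7.0896.
Overproduction Δq = 7.0896 − 4.4776 = 2.612; wedge = subsidy = 3.5.
Welfare loss = ½ × 2.612 × 3.5 = $4.57 thousand.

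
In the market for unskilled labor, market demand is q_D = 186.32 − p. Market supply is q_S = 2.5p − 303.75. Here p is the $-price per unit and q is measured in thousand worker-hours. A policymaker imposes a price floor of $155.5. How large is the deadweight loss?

$167.74 thousand

In inverse form: demand p = 186.32 − q, supply p = 121.5 + 0.4q.
Competitive equilibrium: 186.32 − q = 121.5 + 0.4q → q* = 46.3, p* = 140.02.
At the floor p = 155.5, quantity demanded = (186.32 − 155.5)/1 = 30.82.
Sellers' marginal cost at q' = 30.82: 121.5 + 0.4·30.82 = 133.828.
Δq = 46.3 − 30.82 = 15.48; wedge = 155.5 − 133.828 = 21.672.
Deadweight loss = ½ × 15.48 × 21.672 = $167.74 thousand.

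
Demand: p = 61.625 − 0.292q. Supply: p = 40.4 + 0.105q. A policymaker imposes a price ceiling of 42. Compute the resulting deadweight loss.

290.04

Competitive equilibrium: 61.625 − 0.292q = 40.4 + 0.105q → q* = 53.4635, p* = 46.0137.
At the ceiling p = 42, quantity supplied = (42 − 40.4)/0.105 = 15.2381.
Willingness to pay at q' = 15.2381: 61.625 − 0.292·15.2381 = 57.1755.
Δq = 53.4635 − 15.2381 = 38.2254; wedge = 57.1755 − 42 = 15.1755.
Deadweight loss = ½ × 38.2254 × 15.1755 = 290.04.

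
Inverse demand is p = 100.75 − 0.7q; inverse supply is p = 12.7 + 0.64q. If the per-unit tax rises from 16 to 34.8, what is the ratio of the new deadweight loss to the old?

4.731

Competitive equilibrium: 100.75 − 0.7q = 12.7 + 0.64q → q* = 65.709, p* = 54.7537.
For a per-unit tax t: Δq = t/1.34, so DWL = ½·t·(t/1.34) = t²/2.68.
At t = 16: DWL = 95.522. At t = 34.8: DWL = 451.881.
Ratio = (34.8/16)² = 4.731.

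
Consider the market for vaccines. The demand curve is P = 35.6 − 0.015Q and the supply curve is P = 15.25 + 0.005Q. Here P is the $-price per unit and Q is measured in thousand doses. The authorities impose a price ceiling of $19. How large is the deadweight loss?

$715.56 thousand

Competitive equilibrium: 35.6 − 0.015Q = 15.25 + 0.005Q → Q* = 1017.5, P* = 20.3375.
At the ceiling P = 19, quantity supplied = (19 − 15.25)/0.005 = 750.
Willingness to pay at Q' = 750: 35.6 − 0.015·750 = 24.35.
ΔQ = 1017.5 − 750 = 267.5; wedge = 24.35 − 19 = 5.35.
DWL = ½ × 267.5 × 5.35 = $715.56 thousand.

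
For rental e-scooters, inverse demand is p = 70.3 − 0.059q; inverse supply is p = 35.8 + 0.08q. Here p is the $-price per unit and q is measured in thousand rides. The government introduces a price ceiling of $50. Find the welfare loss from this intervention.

Competitive equilibrium: 70.3 − 0.059q = 35.8 + 0.08q → q* = 248.2014, p* = 55.6561.
At the ceiling p = 50, quantity supplied = (50 − 35.8)/0.08 = 177.5.
Willingness to pay at q' = 177.5: 70.3 − 0.059·177.5 = 59.8275.
Δq = 248.2014 − 177.5 = 70.7014; wedge = 59.8275 − 50 = 9.8275.
DWL = ½ × 70.7014 × 9.8275 = $347.41 thousand.

$347.41 thousand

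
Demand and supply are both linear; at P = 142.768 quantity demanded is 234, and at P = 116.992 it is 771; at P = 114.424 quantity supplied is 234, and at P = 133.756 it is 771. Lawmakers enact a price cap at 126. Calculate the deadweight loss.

10.58

Demand slope = (116.992 − 142.768)/(771 − 234) = −0.048, so P = 154 − 0.048Q.
Supply slope = (133.756 − 114.424)/(771 − 234) = 0.036, so P = 106 + 0.036Q.
Competitive equilibrium: 154 − 0.048Q = 106 + 0.036Q → Q* = 571.4286, P* = 126.5714.
At the ceiling P = 126, quantity supplied = (126 − 106)/0.036 = 555.5556.
Willingness to pay at Q' = 555.5556: 154 − 0.048·555.5556 = 127.3333.
ΔQ = 571.4286 − 555.5556 = 15.873; wedge = 127.3333 − 126 = 1.3333.
Deadweight loss = ½ × 15.873 × 1.3333 = 10.58.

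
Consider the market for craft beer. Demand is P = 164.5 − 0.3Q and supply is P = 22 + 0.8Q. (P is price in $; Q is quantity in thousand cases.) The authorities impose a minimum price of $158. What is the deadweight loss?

$6400.81 thousand

Competitive equilibrium: 164.5 − 0.3Q = 22 + 0.8Q → Q* = 129.5455, P* = 125.6364.
At the floor P = 158, quantity demanded = (164.5 − 158)/0.3 = 21.6667.
Sellers' marginal cost at Q' = 21.6667: 22 + 0.8·21.6667 = 39.3334.
ΔQ = 129.5455 − 21.6667 = 107.8788; wedge = 158 − 39.3334 = 118.6666.
Welfare loss = ½ × 107.8788 × 118.6666 = $6400.81 thousand.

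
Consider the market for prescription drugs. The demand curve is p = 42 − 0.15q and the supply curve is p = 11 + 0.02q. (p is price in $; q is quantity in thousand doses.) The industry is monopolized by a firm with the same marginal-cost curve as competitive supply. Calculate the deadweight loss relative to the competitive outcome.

Competitive equilibrium: 42 − 0.15q = 11 + 0.02q → q* = 182.3529, p* = 14.6471.
Marginal revenue: MR = 42 − 0.3q. Set MR = MC: 42 − 0.3q = 11 + 0.02q → q_m = 96.875.
Price p_m = 42 − 0.15·96.875 = 27.4688; MC(q_m) = 11 + 0.02·96.875 = 12.9375.
Competitive q* = 182.3529, so Δq = 85.4779; wedge = 27.4688 − 12.9375 = 14.5313.
The triangle = ½ × 85.4779 × 14.5313 = $621.05 thousand.

$621.05 thousand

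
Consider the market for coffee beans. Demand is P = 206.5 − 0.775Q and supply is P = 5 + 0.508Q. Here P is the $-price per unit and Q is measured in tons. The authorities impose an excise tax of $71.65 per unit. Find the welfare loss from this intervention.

Competitive equilibrium: 206.5 − 0.775Q = 5 + 0.508Q → Q* = 157.0538, P* = 84.7833.
With the tax, the buyer price exceeds the seller price by 71.65: (206.5 − 0.775Q) − (5 + 0.508Q) = 71.65 → Q' = 101.2081.
ΔQ = 157.0538 − 101.2081 = 55.8457; the wedge equals the tax, 71.65.
Deadweight loss = ½ × 55.8457 × 71.65 = $2000.67.

$2000.67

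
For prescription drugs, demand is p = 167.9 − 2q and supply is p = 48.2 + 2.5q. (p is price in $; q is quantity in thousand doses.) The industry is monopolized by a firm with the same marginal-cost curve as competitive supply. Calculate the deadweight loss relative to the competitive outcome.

Competitive equilibrium: 167.9 − 2q = 48.2 + 2.5q → q* = 26.6, p* = 114.7.
Marginal revenue: MR = 167.9 − 4q. Set MR = MC: 167.9 − 4q = 48.2 + 2.5q → q_m = 18.4154.
Price p_m = 167.9 − 2·18.4154 = 131.0692; MC(q_m) = 48.2 + 2.5·18.4154 = 94.2385.
Competitive q* = 26.6, so Δq = 8.1846; wedge = 131.0692 − 94.2385 = 36.8307.
DWL = ½ × 8.1846 × 36.8307 = $150.72 thousand.

$150.72 thousand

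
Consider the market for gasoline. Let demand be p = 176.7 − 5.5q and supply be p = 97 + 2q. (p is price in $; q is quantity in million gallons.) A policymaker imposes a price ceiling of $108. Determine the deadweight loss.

Competitive equilibrium: 176.7 − 5.5q = 97 + 2q → q* = 10.6267, p* = 118.2533.
At the ceiling p = 108, quantity supplied = (108 − 97)/2 = 5.5.
Willingness to pay at q' = 5.5: 176.7 − 5.5·5.5 = 146.45.
Δq = 10.6267 − 5.5 = 5.1267; wedge = 146.45 − 108 = 38.45.
DWL = ½ × 5.1267 × 38.45 = $98.56 million.

$98.56 million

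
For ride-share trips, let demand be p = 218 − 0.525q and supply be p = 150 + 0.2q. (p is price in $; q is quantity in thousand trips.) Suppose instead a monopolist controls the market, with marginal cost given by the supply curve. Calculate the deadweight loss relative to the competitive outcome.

$562.53 thousand

Competitive equilibrium: 218 − 0.525q = 150 + 0.2q → q* = 93.7931, p* = 168.7586.
Marginal revenue: MR = 218 − 1.05q. Set MR = MC: 218 − 1.05q = 150 + 0.2q → q_m = 54.4.
Price p_m = 218 − 0.525·54.4 = 189.44; MC(q_m) = 150 + 0.2·54.4 = 160.88.
Competitive q* = 93.7931, so Δq = 39.3931; wedge = 189.44 − 160.88 = 28.56.
Welfare loss = ½ × 39.3931 × 28.56 = $562.53 thousand.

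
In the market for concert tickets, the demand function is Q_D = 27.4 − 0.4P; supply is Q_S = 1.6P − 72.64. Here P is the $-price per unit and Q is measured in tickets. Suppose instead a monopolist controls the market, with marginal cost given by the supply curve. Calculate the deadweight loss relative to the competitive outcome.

$16.86

In inverse form: demand P = 68.5 − 2.5Q, supply P = 45.4 + 0.625Q.
Competitive equilibrium: 68.5 − 2.5Q = 45.4 + 0.625Q → Q* = 7.392, P* = 50.02.
Marginal revenue: MR = 68.5 − 5Q. Set MR = MC: 68.5 − 5Q = 45.4 + 0.625Q → Q_m = 4.1067.
Price P_m = 68.5 − 2.5·4.1067 = 58.2333; MC(Q_m) = 45.4 + 0.625·4.1067 = 47.9667.
Competitive Q* = 7.392, so ΔQ = 3.2853; wedge = 58.2333 − 47.9667 = 10.2666.
The triangle = ½ × 3.2853 × 10.2666 = $16.86.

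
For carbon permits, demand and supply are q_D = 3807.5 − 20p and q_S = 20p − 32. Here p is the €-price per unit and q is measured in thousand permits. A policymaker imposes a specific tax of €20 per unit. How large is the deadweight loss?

€2000 thousand

In inverse form: demand p = 190.375 − 0.05q, supply p = 1.6 + 0.05q.
Competitive equilibrium: 190.375 − 0.05q = 1.6 + 0.05q → q* = 1887.75, p* = 95.9875.
With the tax, the buyer price exceeds the seller price by 20: (190.375 − 0.05q) − (1.6 + 0.05q) = 20 → q' = 1687.75.
Δq = 1887.75 − 1687.75 = 200; the wedge equals the tax, 20.
The triangle = ½ × 200 × 20 = €2000 thousand.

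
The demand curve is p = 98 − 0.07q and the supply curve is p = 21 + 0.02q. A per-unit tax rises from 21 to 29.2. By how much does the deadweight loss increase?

Competitive equilibrium: 98 − 0.07q = 21 + 0.02q → q* = 855.5556, p* = 38.1111.
For a per-unit tax t: Δq = t/0.09, so DWL = ½·t·(t/0.09) = t²/0.18.
At t = 21: DWL = 2450. At t = 29.2: DWL = 4736.889.
Increase = 4736.889 − 2450 = 2286.89.

2286.89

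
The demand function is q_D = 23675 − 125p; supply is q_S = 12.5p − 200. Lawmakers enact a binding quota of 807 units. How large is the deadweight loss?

59559.57

In inverse form: demand p = 189.4 − 0.008q, supply p = 16 + 0.08q.
Competitive equilibrium: 189.4 − 0.008q = 16 + 0.08q → q* = 1970.45455, p* = 173.63636.
At q = 807: demand price = 189.4 − 0.008·807 = 182.944; supply price = 16 + 0.08·807 = 80.56.
Δq = 1970.45455 − 807 = 1163.45455; wedge = 182.944 − 80.56 = 102.384.
Welfare loss = ½ × 1163.45455 × 102.384 = 59559.57.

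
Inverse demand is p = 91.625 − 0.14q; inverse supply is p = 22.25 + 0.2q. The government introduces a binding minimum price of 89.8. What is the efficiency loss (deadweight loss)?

6202.32

Competitive equilibrium: 91.625 − 0.14q = 22.25 + 0.2q → q* = 204.0441, p* = 63.0588.
At the floor p = 89.8, quantity demanded = (91.625 − 89.8)/0.14 = 13.0357.
Sellers' marginal cost at q' = 13.0357: 22.25 + 0.2·13.0357 = 24.8571.
Δq = 204.0441 − 13.0357 = 191.0084; wedge = 89.8 − 24.8571 = 64.9429.
Deadweight loss = ½ × 191.0084 × 64.9429 = 6202.32.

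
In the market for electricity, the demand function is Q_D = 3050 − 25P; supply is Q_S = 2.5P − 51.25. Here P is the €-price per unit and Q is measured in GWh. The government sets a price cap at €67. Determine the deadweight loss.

In inverse form: demand P = 122 − 0.04Q, supply P = 20.5 + 0.4Q.
Competitive equilibrium: 122 − 0.04Q = 20.5 + 0.4Q → Q* = 230.6818, P* = 112.7727.
At the ceiling P = 67, quantity supplied = (67 − 20.5)/0.4 = 116.25.
Willingness to pay at Q' = 116.25: 122 − 0.04·116.25 = 117.35.
ΔQ = 230.6818 − 116.25 = 114.4318; wedge = 117.35 − 67 = 50.35.
Welfare loss = ½ × 114.4318 × 50.35 = €2880.82.

€2880.82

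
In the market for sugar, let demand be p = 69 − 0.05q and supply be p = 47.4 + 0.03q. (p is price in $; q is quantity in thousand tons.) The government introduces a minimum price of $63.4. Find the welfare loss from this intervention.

Competitive equilibrium: 69 − 0.05q = 47.4 + 0.03q → q* = 270, p* = 55.5.
At the floor p = 63.4, quantity demanded = (69 − 63.4)/0.05 = 112.
Sellers' marginal cost at q' = 112: 47.4 + 0.03·112 = 50.76.
Δq = 270 − 112 = 158; wedge = 63.4 − 50.76 = 12.64.
Deadweight loss = ½ × 158 × 12.64 = $998.56 thousand.

$998.56 thousand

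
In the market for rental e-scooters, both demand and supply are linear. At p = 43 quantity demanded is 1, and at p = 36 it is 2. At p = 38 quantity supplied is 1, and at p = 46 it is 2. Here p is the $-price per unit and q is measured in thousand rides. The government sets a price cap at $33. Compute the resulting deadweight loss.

$6.89 thousand

Demand slope = (36 − 43)/(2 − 1) = −7, so p = 50 − 7q.
Supply slope = (46 − 38)/(2 − 1) = 8, so p = 30 + 8q.
Competitive equilibrium: 50 − 7q = 30 + 8q → q* = 1.3333, p* = 40.6667.
At the ceiling p = 33, quantity supplied = (33 − 30)/8 = 0.375.
Willingness to pay at q' = 0.375: 50 − 7·0.375 = 47.375.
Δq = 1.3333 − 0.375 = 0.9583; wedge = 47.375 − 33 = 14.375.
DWL = ½ × 0.9583 × 14.375 = $6.89 thousand.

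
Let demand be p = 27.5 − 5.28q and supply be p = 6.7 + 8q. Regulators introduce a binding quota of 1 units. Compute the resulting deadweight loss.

2.13

Competitive equilibrium: 27.5 − 5.28q = 6.7 + 8q → q* = 1.5663, p* = 19.2301.
At q = 1: demand price = 27.5 − 5.28·1 = 22.22; supply price = 6.7 + 8·1 = 14.7.
Δq = 1.5663 − 1 = 0.5663; wedge = 22.22 − 14.7 = 7.52.
Deadweight loss = ½ × 0.5663 × 7.52 = 2.13.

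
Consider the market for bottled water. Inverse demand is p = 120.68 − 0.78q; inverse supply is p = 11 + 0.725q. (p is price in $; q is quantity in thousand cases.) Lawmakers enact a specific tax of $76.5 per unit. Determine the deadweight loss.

$1944.27 thousand

Competitive equilibrium: 120.68 − 0.78q = 11 + 0.725q → q* = 72.8771, p* = 63.8359.
With the tax, the buyer price exceeds the seller price by 76.5: (120.68 − 0.78q) − (11 + 0.725q) = 76.5 → q' = 22.0465.
Δq = 72.8771 − 22.0465 = 50.8306; the wedge equals the tax, 76.5.
Welfare loss = ½ × 50.8306 × 76.5 = $1944.27 thousand.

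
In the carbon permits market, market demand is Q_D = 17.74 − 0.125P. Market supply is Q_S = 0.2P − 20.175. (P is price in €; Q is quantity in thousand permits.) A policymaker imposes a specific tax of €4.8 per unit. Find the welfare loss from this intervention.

In inverse form: demand P = 141.92 − 8Q, supply P = 100.875 + 5Q.
Competitive equilibrium: 141.92 − 8Q = 100.875 + 5Q → Q* = 3.1573, P* = 116.6615.
With the tax, the buyer price exceeds the seller price by 4.8: (141.92 − 8Q) − (100.875 + 5Q) = 4.8 → Q' = 2.7881.
ΔQ = 3.1573 − 2.7881 = 0.3692; the wedge equals the tax, 4.8.
Deadweight loss = ½ × 0.3692 × 4.8 = €0.89 thousand.

€0.89 thousand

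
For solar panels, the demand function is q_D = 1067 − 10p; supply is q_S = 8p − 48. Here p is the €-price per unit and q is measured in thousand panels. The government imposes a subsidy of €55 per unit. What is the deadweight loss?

In inverse form: demand p = 106.7 − 0.1q, supply p = 6 + 0.125q.
Competitive equilibrium: 106.7 − 0.1q = 6 + 0.125q → q* = 447.5556, p* = 61.9444.
The subsidy lowers effective supply by 55: p = 0.125q − 49.
New quantity: 106.7 − 0.1q = 0.125q − 49 → q' = 692.
Overproduction Δq = 692 − 447.5556 = 244.4444; wedge = subsidy = 55.
Deadweight loss = ½ × 244.4444 × 55 = €6722.22 thousand.

€6722.22 thousand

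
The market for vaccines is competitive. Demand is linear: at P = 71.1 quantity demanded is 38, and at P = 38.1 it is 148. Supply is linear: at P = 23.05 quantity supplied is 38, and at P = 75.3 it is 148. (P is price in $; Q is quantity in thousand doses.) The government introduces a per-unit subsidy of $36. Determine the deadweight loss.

Demand slope = (38.1 − 71.1)/(148 − 38) = −0.3, so P = 82.5 − 0.3Q.
Supply slope = (75.3 − 23.05)/(148 − 38) = 0.475, so P = 5 + 0.475Q.
Competitive equilibrium: 82.5 − 0.3Q = 5 + 0.475Q → Q* = 100, P* = 52.5.
The subsidy lowers effective supply by 36: P = 0.475Q − 31.
New quantity: 82.5 − 0.3Q = 0.475Q − 31 → Q' = 146.4516.
Overproduction ΔQ = 146.4516 − 100 = 46.4516; wedge = subsidy = 36.
Deadweight loss = ½ × 46.4516 × 36 = $836.13 thousand.

$836.13 thousand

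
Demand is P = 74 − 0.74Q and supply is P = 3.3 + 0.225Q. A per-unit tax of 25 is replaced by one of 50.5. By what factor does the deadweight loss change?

4.0804

Competitive equilibrium: 74 − 0.74Q = 3.3 + 0.225Q → Q* = 73.2642, P* = 19.7845.
For a per-unit tax t: ΔQ = t/0.965, so DWL = ½·t·(t/0.965) = t²/1.93.
At t = 25: DWL = 323.834. At t = 50.5: DWL = 1321.373.
Ratio = (50.5/25)² = 4.0804.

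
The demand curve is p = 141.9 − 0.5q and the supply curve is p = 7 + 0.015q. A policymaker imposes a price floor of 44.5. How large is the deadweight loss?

Competitive equilibrium: 141.9 − 0.5q = 7 + 0.015q → q* = 261.9417, p* = 10.9291.
At the floor p = 44.5, quantity demanded = (141.9 − 44.5)/0.5 = 194.8.
Sellers' marginal cost at q' = 194.8: 7 + 0.015·194.8 = 9.922.
Δq = 261.9417 − 194.8 = 67.1417; wedge = 44.5 − 9.922 = 34.578.
Deadweight loss = ½ × 67.1417 × 34.578 = 1160.81.

1160.81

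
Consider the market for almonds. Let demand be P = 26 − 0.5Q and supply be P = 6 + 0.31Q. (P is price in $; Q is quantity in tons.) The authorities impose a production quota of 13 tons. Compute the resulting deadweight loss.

Competitive equilibrium: 26 − 0.5Q = 6 + 0.31Q → Q* = 24.6914, P* = 13.6543.
At Q = 13: demand price = 26 − 0.5·13 = 19.5; supply price = 6 + 0.31·13 = 10.03.
ΔQ = 24.6914 − 13 = 11.6914; wedge = 19.5 − 10.03 = 9.47.
The triangle = ½ × 11.6914 × 9.47 = $55.36.

$55.36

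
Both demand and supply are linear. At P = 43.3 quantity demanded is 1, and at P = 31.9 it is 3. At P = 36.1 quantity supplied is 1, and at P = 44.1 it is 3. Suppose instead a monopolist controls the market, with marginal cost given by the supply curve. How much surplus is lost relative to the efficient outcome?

2.02

Demand slope = (31.9 − 43.3)/(3 − 1) = −5.7, so P = 49 − 5.7Q.
Supply slope = (44.1 − 36.1)/(3 − 1) = 4, so P = 32.1 + 4Q.
Competitive equilibrium: 49 − 5.7Q = 32.1 + 4Q → Q* = 1.7423, P* = 39.0691.
Marginal revenue: MR = 49 − 11.4Q. Set MR = MC: 49 − 11.4Q = 32.1 + 4Q → Q_m = 1.0974.
Price P_m = 49 − 5.7·1.0974 = 42.7448; MC(Q_m) = 32.1 + 4·1.0974 = 36.4896.
Competitive Q* = 1.7423, so ΔQ = 0.6449; wedge = 42.7448 − 36.4896 = 6.2552.
The triangle = ½ × 0.6449 × 6.2552 = 2.02.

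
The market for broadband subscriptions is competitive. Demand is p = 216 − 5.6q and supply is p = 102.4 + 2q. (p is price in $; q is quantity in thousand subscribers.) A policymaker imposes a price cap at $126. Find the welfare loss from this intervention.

Competitive equilibrium: 216 − 5.6q = 102.4 + 2q → q* = 14.9474, p* = 132.2947.
At the ceiling p = 126, quantity supplied = (126 − 102.4)/2 = 11.8.
Willingness to pay at q' = 11.8: 216 − 5.6·11.8 = 149.92.
Δq = 14.9474 − 11.8 = 3.1474; wedge = 149.92 − 126 = 23.92.
Welfare loss = ½ × 3.1474 × 23.92 = $37.64 thousand.

$37.64 thousand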